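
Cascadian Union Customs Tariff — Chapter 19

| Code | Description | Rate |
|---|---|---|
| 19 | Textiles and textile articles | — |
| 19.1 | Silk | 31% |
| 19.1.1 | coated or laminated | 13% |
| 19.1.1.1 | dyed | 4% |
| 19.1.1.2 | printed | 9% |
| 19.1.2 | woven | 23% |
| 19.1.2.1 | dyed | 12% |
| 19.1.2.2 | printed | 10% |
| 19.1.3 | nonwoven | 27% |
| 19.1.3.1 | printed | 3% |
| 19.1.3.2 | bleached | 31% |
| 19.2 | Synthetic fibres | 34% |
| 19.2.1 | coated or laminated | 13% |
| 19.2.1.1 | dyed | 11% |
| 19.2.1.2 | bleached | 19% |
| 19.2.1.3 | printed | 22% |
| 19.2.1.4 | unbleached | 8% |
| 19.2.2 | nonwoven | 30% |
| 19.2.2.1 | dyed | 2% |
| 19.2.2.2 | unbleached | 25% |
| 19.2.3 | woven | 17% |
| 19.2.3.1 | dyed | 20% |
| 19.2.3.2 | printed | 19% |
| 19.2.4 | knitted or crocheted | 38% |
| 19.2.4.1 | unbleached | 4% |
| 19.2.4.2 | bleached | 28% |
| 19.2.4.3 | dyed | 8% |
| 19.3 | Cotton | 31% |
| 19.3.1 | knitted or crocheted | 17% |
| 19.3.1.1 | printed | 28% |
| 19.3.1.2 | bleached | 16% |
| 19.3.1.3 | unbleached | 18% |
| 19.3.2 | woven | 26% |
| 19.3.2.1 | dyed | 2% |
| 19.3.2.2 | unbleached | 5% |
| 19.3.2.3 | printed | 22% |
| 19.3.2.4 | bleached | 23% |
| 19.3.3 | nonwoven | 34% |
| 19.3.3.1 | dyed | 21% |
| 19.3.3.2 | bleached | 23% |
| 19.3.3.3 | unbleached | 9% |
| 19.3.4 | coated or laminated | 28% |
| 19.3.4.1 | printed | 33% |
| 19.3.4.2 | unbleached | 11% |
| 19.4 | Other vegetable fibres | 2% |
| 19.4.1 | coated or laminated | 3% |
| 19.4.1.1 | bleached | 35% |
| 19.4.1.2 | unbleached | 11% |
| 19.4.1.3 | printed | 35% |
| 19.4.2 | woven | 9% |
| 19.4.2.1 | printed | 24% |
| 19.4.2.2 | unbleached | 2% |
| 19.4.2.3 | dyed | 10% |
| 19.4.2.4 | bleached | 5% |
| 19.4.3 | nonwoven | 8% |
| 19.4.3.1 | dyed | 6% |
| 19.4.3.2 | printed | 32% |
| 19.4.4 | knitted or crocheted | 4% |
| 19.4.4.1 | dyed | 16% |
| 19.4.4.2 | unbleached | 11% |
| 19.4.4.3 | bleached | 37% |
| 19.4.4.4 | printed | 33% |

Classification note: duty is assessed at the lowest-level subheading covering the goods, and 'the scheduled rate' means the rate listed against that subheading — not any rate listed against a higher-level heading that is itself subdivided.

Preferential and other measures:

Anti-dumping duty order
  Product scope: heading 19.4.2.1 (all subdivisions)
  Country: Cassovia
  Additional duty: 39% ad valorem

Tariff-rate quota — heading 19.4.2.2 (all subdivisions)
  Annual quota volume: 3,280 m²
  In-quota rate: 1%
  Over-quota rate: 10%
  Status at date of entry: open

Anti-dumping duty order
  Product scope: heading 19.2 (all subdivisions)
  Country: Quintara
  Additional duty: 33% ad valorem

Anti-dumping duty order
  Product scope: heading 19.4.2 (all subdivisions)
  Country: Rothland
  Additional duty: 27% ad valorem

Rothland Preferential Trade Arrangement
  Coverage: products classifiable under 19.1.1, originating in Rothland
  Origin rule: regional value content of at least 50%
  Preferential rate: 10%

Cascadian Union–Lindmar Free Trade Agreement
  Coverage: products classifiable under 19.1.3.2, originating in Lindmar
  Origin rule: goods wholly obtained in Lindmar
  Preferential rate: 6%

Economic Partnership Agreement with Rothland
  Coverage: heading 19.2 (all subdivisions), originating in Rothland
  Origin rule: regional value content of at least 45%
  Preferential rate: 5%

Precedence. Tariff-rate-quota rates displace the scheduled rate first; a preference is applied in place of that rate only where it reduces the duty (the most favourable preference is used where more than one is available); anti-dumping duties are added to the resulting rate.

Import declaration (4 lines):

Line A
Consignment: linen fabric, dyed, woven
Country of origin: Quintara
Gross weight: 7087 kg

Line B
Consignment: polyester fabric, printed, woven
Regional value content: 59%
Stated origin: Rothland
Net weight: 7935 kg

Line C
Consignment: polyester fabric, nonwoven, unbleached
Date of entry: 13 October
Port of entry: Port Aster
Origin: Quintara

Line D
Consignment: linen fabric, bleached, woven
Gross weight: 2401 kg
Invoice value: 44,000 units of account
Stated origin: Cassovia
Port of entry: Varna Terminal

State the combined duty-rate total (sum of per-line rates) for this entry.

78%

Line A: linen → 19.4; woven → 19.4.2; dyed → 19.4.2.3. Scheduled 10%. No special measure applies. → 10%.
Line B: polyester → 19.2; woven → 19.2.3; printed → 19.2.3.2. Scheduled 19%. Rothland agreement on 19.1.1: 19.2.3.2 not covered; Rothland agreement on 19.2: RVC ≥ 45% → 5% available; preferential 5%. → 5%.
Line C: polyester → 19.2; nonwoven → 19.2.2; unbleached → 19.2.2.2. Scheduled 25%. anti-dumping (Quintara, 19.2): +33%; total 25% + 33% = 58%. → 58%.
Line D: linen → 19.4; woven → 19.4.2; bleached → 19.4.2.4. Scheduled 5%. No special measure applies. → 5%.
Sum: 10% + 5% + 58% + 5% = 78%.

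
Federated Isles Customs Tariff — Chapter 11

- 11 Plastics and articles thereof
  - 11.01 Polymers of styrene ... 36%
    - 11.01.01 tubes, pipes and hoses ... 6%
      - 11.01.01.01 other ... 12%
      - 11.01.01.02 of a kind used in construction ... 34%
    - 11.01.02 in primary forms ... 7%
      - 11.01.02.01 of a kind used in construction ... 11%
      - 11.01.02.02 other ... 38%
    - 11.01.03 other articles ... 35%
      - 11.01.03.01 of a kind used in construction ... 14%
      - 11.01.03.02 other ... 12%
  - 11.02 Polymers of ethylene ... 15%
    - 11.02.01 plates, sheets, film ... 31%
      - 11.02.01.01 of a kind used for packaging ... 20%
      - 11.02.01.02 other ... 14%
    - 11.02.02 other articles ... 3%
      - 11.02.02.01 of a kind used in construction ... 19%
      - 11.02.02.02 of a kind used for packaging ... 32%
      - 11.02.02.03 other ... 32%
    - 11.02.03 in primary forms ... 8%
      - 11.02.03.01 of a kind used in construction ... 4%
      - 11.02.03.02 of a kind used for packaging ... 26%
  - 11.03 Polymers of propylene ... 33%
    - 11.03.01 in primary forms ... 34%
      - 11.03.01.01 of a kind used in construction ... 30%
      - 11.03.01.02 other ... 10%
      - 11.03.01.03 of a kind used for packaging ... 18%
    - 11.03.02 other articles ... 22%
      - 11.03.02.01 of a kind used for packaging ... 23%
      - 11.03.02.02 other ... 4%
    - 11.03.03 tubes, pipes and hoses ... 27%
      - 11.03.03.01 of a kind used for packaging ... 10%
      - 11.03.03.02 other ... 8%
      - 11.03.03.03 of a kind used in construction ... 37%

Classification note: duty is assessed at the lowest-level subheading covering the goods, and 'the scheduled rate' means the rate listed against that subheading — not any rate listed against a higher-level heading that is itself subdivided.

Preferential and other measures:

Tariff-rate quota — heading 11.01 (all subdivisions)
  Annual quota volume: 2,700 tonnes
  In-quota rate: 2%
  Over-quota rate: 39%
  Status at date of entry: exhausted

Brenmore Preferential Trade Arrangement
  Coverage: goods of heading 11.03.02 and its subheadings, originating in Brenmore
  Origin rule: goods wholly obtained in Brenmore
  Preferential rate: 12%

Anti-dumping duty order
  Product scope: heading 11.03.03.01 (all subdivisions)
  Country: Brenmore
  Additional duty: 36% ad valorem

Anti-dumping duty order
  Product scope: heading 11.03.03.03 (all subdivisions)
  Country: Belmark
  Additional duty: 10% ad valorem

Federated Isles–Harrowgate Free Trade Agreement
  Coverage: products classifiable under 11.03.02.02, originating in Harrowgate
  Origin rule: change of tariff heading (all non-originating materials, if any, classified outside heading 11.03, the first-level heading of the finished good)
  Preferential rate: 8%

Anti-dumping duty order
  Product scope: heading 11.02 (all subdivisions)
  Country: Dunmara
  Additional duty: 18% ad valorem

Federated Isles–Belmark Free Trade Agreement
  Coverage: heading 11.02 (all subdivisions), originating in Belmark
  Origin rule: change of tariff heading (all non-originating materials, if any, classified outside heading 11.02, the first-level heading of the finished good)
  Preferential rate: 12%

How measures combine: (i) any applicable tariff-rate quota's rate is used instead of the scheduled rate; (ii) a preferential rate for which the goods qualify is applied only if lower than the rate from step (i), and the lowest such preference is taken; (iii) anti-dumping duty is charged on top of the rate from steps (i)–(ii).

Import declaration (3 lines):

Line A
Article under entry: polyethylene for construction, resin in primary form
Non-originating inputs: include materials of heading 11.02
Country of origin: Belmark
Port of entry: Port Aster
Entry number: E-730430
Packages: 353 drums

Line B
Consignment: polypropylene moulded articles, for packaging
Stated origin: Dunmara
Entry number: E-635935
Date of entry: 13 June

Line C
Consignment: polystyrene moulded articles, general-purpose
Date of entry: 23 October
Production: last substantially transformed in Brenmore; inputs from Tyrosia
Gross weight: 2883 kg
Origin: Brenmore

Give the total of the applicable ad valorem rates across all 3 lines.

Line A: polyethylene → 11.02; resin in primary form → 11.02.03; for construction → 11.02.03.01. Scheduled 4%. Belmark agreement on 11.02: CTH not met. → 4%.
Line B: polypropylene → 11.03; moulded articles → 11.03.02; for packaging → 11.03.02.01. Scheduled 23%. No special measure applies. → 23%.
Line C: polystyrene → 11.01; moulded articles → 11.01.03; general-purpose → 11.01.03.02. Scheduled 12%. quota on 11.01 exhausted → over-quota 39%; Brenmore agreement on 11.03.02: 11.01.03.02 not covered. → 39%.
Sum: 4% + 23% + 39% = 66%.

66%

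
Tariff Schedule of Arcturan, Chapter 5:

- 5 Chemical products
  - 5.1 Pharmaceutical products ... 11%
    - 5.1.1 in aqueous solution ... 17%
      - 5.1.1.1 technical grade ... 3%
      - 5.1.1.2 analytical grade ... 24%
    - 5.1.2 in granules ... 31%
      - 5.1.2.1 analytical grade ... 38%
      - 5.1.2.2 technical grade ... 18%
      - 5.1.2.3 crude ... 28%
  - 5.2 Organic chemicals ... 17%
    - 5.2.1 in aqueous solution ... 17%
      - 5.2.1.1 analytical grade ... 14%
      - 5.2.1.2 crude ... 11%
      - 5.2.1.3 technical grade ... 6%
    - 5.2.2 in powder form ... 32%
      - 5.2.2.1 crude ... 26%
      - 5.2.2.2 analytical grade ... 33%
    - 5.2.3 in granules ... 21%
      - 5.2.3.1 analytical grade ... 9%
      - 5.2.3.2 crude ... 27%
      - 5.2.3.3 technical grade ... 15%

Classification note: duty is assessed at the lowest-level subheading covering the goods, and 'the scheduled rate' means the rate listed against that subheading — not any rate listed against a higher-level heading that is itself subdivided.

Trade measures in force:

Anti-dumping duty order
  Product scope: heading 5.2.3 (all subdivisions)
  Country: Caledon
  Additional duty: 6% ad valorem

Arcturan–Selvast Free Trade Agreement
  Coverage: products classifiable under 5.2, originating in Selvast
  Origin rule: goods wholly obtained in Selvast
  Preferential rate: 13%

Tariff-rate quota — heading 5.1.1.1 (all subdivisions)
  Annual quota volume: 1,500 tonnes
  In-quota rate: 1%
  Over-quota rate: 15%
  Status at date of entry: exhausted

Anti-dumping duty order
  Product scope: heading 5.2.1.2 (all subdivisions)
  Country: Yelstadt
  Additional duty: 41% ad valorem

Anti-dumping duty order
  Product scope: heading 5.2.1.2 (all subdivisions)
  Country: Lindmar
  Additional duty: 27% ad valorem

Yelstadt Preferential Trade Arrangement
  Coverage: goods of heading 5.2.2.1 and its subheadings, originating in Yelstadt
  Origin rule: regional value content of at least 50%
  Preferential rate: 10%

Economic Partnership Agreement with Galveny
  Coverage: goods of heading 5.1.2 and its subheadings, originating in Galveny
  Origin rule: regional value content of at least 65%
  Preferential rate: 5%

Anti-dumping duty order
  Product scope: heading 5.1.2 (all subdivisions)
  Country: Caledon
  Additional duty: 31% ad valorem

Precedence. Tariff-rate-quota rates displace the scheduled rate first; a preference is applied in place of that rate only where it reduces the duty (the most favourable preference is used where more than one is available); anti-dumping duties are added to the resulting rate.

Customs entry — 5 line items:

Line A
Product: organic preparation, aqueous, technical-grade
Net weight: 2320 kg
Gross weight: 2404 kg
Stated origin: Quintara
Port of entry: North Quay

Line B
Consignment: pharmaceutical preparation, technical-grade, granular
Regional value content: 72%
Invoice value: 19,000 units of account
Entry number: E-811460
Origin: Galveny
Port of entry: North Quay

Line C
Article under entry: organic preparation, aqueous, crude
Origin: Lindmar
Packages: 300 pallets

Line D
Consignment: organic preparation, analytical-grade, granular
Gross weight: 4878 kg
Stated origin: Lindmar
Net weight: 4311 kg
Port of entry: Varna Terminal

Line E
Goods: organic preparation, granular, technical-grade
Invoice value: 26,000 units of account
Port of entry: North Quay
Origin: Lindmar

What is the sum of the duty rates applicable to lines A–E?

Line A: organic → 5.2; aqueous → 5.2.1; technical-grade → 5.2.1.3. Scheduled 6%. No special measure applies. → 6%.
Line B: pharmaceutical → 5.1; granular → 5.1.2; technical-grade → 5.1.2.2. Scheduled 18%. Galveny agreement on 5.1.2: RVC ≥ 65% → 5% available; preferential 5%. → 5%.
Line C: organic → 5.2; aqueous → 5.2.1; crude → 5.2.1.2. Scheduled 11%. anti-dumping (Lindmar, 5.2.1.2): +27%; total 11% + 27% = 38%. → 38%.
Line D: organic → 5.2; granular → 5.2.3; analytical-grade → 5.2.3.1. Scheduled 9%. No special measure applies. → 9%.
Line E: organic → 5.2; granular → 5.2.3; technical-grade → 5.2.3.3. Scheduled 15%. No special measure applies. → 15%.
Sum: 6% + 5% + 38% + 9% + 15% = 73%.

73%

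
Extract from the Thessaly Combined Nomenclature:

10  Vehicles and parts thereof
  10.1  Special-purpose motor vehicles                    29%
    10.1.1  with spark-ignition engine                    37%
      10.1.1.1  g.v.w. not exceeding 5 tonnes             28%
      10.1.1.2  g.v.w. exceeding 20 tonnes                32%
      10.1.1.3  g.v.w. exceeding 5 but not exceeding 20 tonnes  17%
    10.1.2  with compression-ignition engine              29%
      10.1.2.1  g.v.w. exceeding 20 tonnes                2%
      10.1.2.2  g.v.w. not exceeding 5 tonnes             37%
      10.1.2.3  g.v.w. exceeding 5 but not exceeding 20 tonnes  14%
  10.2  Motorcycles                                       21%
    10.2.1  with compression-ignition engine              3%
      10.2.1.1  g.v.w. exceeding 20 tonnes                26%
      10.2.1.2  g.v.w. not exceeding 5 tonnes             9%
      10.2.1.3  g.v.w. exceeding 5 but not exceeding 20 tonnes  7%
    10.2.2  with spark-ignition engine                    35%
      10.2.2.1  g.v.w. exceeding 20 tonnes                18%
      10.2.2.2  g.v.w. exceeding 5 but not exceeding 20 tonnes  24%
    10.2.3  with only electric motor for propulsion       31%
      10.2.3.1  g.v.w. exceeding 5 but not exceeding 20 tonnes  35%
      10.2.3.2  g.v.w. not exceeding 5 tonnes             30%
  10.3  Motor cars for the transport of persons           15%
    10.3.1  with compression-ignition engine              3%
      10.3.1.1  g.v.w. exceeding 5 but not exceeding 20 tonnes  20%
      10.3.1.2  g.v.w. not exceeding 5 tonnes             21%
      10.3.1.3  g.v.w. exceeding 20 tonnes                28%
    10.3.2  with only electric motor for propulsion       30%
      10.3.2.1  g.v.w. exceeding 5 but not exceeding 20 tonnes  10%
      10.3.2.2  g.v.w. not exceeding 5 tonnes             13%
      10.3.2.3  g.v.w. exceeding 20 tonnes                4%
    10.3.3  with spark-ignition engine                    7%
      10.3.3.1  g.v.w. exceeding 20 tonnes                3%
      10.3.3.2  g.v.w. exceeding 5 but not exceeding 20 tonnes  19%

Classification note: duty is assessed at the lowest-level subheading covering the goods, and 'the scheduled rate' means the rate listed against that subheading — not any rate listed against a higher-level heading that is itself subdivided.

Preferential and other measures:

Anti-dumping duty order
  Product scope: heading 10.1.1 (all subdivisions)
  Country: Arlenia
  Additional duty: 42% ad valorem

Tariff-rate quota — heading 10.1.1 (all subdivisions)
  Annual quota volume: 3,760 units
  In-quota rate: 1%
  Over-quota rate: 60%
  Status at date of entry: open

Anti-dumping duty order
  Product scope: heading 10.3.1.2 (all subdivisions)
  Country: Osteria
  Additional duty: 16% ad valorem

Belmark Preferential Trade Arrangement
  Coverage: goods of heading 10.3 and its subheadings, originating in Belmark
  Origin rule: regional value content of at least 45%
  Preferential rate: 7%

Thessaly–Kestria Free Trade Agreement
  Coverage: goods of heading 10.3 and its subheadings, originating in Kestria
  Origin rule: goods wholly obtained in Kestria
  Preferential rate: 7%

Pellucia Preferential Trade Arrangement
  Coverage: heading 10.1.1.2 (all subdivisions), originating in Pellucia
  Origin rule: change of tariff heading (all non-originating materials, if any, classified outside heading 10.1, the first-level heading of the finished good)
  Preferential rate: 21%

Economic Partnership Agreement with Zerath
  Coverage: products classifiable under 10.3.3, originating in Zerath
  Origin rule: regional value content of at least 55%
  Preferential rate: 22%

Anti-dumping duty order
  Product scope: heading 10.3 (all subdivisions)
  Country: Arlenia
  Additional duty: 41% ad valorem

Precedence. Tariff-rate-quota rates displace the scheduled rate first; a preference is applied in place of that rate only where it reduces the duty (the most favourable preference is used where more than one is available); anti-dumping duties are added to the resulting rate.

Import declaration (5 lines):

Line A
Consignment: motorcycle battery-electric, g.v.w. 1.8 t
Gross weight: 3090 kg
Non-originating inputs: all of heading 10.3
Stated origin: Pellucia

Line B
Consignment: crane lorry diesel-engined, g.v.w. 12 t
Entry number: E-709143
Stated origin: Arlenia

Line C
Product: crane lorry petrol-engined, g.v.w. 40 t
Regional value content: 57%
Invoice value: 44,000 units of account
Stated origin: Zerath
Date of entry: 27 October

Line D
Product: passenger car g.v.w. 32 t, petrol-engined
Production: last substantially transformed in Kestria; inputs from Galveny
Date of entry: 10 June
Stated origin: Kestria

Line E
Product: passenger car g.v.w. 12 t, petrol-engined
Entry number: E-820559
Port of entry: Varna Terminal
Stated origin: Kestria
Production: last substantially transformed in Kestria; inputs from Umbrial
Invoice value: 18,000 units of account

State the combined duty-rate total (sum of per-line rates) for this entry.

67%

Line A: motorcycle → 10.2; battery-electric → 10.2.3; g.v.w. 1.8 t → 10.2.3.2. Scheduled 30%. Pellucia agreement on 10.1.1.2: 10.2.3.2 not covered. → 30%.
Line B: crane lorry → 10.1; diesel-engined → 10.1.2; g.v.w. 12 t → 10.1.2.3. Scheduled 14%. No special measure applies. → 14%.
Line C: crane lorry → 10.1; petrol-engined → 10.1.1; g.v.w. 40 t → 10.1.1.2. Scheduled 32%. quota on 10.1.1 open → in-quota 1%; Zerath agreement on 10.3.3: 10.1.1.2 not covered. → 1%.
Line D: passenger car → 10.3; petrol-engined → 10.3.3; g.v.w. 32 t → 10.3.3.1. Scheduled 3%. Kestria agreement on 10.3: not wholly obtained. → 3%.
Line E: passenger car → 10.3; petrol-engined → 10.3.3; g.v.w. 12 t → 10.3.3.2. Scheduled 19%. Kestria agreement on 10.3: not wholly obtained. → 19%.
Sum: 30% + 14% + 1% + 3% + 19% = 67%.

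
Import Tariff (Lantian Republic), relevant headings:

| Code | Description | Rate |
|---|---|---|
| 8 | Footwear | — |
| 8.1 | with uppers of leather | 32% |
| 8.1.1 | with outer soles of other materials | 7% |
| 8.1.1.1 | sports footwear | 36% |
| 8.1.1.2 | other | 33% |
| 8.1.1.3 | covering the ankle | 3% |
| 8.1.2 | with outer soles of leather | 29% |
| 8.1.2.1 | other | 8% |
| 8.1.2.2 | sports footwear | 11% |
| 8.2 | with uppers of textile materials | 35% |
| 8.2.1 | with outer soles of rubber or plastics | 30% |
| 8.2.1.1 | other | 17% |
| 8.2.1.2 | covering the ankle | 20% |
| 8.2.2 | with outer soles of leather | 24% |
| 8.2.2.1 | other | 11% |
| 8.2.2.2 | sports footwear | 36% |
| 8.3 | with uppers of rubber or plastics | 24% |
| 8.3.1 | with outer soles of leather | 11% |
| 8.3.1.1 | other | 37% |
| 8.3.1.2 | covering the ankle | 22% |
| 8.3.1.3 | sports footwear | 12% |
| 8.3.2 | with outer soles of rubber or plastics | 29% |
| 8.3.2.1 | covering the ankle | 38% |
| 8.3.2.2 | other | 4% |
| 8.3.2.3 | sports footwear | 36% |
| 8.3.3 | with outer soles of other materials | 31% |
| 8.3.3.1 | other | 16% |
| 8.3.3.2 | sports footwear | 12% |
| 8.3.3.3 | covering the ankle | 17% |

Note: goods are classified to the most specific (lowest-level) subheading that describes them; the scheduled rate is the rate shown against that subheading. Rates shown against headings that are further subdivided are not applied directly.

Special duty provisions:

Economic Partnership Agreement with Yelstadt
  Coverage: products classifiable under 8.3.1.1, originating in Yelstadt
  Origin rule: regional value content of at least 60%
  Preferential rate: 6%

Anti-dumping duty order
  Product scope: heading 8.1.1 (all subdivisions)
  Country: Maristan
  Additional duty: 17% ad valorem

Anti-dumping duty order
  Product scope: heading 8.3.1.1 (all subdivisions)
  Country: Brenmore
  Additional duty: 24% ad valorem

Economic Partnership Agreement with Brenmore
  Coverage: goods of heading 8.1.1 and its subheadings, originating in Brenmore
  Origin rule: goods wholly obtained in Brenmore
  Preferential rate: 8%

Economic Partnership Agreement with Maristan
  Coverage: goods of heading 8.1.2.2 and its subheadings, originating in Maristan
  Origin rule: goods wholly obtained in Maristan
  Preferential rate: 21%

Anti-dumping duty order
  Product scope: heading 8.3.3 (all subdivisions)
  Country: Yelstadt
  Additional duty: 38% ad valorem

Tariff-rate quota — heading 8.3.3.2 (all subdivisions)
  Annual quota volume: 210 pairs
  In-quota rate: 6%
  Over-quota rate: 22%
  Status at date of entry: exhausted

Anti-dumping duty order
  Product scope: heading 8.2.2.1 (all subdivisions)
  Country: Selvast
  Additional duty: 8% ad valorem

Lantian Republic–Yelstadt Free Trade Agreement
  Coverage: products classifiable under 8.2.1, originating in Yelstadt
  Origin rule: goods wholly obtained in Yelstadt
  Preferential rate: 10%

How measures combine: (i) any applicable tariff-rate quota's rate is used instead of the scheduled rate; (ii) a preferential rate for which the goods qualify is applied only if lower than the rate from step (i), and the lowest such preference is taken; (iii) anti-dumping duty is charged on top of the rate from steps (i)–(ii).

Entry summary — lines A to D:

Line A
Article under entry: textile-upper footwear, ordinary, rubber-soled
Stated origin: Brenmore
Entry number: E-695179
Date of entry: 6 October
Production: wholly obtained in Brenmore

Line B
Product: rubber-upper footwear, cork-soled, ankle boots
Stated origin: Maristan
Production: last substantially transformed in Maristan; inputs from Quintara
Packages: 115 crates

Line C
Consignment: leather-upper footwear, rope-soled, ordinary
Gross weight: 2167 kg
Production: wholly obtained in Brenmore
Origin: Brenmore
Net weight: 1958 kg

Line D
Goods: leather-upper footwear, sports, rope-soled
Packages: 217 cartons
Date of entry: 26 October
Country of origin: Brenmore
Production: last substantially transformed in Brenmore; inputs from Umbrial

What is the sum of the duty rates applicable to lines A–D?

78%

Line A: textile-upper → 8.2; rubber-soled → 8.2.1; ordinary → 8.2.1.1. Scheduled 17%. Brenmore agreement on 8.1.1: 8.2.1.1 not covered. → 17%.
Line B: rubber-upper → 8.3; cork-soled → 8.3.3; ankle boots → 8.3.3.3. Scheduled 17%. Maristan agreement on 8.1.2.2: 8.3.3.3 not covered. → 17%.
Line C: leather-upper → 8.1; rope-soled → 8.1.1; ordinary → 8.1.1.2. Scheduled 33%. Brenmore agreement on 8.1.1: wholly obtained → 8% available; preferential 8%. → 8%.
Line D: leather-upper → 8.1; rope-soled → 8.1.1; sports → 8.1.1.1. Scheduled 36%. Brenmore agreement on 8.1.1: not wholly obtained. → 36%.
Sum: 17% + 17% + 8% + 36% = 78%.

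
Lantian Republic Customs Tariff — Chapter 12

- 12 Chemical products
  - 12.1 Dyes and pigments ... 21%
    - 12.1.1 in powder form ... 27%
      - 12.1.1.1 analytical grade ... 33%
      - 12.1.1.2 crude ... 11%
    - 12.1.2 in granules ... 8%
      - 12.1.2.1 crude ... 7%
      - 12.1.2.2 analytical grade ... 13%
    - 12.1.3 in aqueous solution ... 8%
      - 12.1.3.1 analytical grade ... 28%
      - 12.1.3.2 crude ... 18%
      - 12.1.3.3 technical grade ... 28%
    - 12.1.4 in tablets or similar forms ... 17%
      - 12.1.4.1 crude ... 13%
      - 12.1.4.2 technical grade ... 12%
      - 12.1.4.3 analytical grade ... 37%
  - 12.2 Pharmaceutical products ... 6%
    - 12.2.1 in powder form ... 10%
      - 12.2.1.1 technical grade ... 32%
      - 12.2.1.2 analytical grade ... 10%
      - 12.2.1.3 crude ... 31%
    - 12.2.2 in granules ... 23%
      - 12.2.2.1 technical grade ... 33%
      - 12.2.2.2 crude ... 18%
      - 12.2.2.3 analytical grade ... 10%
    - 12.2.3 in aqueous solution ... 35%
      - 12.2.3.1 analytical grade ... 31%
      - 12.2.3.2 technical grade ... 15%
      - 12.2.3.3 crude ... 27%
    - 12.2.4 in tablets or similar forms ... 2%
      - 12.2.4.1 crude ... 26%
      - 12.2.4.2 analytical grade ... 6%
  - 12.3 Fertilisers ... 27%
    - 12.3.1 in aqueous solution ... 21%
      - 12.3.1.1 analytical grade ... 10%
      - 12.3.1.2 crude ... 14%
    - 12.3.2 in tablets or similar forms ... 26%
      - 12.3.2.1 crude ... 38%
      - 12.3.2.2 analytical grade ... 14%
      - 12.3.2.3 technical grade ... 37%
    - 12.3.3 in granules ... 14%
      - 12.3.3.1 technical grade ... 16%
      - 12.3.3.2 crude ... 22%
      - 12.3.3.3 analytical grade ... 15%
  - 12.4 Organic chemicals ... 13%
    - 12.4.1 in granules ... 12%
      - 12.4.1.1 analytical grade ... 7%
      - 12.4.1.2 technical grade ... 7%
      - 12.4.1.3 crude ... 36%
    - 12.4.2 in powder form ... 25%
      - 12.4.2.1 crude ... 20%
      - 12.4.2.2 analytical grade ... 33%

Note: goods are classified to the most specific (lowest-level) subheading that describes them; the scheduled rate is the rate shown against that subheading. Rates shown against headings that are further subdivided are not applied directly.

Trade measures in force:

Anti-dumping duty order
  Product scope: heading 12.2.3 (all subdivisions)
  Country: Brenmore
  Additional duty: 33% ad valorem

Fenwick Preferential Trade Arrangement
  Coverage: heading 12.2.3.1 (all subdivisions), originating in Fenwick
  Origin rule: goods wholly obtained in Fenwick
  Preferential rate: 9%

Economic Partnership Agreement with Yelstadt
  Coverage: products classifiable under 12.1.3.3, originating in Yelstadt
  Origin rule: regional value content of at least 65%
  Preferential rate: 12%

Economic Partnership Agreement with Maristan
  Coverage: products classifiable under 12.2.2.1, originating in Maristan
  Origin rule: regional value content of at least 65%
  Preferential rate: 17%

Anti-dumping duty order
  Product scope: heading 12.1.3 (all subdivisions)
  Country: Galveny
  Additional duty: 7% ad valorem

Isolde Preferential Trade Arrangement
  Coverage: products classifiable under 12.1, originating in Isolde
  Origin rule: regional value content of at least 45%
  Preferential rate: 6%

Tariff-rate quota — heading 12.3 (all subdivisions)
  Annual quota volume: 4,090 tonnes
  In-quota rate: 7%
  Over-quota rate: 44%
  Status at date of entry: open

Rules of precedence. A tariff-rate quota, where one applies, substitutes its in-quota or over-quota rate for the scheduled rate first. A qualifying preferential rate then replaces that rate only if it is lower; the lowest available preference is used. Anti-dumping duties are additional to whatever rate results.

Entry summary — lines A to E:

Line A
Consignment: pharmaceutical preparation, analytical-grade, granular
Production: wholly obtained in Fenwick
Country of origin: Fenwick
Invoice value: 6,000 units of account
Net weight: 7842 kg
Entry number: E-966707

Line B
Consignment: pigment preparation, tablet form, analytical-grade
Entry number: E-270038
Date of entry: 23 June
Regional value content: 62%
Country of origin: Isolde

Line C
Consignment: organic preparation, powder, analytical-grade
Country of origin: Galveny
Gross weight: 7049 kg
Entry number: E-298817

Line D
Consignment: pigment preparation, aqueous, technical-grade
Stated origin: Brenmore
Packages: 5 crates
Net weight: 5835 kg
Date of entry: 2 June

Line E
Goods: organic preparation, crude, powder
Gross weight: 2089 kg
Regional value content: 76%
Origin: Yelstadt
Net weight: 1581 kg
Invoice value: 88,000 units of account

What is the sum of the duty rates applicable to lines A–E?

97%

Line A: pharmaceutical → 12.2; granular → 12.2.2; analytical-grade → 12.2.2.3. Scheduled 10%. Fenwick agreement on 12.2.3.1: 12.2.2.3 not covered. → 10%.
Line B: pigment → 12.1; tablet form → 12.1.4; analytical-grade → 12.1.4.3. Scheduled 37%. Isolde agreement on 12.1: RVC ≥ 45% → 6% available; preferential 6%. → 6%.
Line C: organic → 12.4; powder → 12.4.2; analytical-grade → 12.4.2.2. Scheduled 33%. No special measure applies. → 33%.
Line D: pigment → 12.1; aqueous → 12.1.3; technical-grade → 12.1.3.3. Scheduled 28%. No special measure applies. → 28%.
Line E: organic → 12.4; powder → 12.4.2; crude → 12.4.2.1. Scheduled 20%. Yelstadt agreement on 12.1.3.3: 12.4.2.1 not covered. → 20%.
Sum: 10% + 6% + 33% + 28% + 20% = 97%.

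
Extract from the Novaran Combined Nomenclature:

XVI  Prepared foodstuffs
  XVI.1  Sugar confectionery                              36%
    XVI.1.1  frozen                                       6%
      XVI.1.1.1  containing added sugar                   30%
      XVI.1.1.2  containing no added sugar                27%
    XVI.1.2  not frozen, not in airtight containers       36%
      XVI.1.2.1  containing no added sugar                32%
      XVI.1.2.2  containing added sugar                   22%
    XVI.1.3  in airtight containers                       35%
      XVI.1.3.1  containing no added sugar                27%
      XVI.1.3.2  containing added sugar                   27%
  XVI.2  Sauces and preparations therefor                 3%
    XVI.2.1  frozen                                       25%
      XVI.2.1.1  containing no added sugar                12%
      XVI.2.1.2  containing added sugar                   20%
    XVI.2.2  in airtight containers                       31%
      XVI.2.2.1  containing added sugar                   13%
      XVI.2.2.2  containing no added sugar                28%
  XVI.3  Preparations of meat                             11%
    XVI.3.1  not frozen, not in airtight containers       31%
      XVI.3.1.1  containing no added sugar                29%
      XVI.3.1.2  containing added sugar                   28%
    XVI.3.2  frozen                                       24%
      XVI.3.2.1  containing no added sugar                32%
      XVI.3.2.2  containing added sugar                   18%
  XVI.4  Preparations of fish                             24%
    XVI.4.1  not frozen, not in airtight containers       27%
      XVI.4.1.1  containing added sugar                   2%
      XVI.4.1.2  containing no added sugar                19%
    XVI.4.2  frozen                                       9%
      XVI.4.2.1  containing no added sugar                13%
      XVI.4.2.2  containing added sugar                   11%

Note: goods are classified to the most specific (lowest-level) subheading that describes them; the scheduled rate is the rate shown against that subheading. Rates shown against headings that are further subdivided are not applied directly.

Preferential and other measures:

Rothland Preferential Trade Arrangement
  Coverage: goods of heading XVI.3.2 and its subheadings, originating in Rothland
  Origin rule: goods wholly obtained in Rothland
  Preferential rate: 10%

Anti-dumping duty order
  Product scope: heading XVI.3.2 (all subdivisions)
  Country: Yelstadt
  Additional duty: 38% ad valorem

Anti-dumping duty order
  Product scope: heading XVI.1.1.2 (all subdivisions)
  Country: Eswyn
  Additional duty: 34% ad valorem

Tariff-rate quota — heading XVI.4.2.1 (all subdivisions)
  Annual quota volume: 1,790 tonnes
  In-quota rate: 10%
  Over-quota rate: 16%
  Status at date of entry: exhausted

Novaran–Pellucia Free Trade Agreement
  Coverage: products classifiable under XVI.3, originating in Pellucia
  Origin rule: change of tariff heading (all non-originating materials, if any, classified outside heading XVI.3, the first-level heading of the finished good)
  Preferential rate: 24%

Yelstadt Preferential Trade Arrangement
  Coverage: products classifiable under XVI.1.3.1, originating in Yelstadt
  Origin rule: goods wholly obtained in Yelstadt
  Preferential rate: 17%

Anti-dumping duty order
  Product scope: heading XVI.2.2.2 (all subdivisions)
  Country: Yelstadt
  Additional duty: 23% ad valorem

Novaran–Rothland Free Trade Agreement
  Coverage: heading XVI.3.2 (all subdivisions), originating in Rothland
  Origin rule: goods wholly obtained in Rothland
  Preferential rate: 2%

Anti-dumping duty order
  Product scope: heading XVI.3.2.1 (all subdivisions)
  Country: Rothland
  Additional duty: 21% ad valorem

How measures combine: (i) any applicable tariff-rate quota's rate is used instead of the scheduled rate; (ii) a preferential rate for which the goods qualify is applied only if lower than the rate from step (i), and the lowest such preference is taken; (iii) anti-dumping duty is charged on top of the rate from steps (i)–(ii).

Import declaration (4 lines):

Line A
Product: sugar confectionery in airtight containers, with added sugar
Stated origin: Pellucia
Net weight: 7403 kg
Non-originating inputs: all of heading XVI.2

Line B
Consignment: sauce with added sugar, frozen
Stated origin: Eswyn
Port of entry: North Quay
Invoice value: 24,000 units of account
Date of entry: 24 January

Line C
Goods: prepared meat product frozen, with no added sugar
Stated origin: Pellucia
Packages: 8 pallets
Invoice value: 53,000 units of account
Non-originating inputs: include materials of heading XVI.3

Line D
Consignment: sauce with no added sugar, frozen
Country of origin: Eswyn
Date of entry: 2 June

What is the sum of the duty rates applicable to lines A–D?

Line A: sugar confectionery → XVI.1; in airtight containers → XVI.1.3; with added sugar → XVI.1.3.2. Scheduled 27%. Pellucia agreement on XVI.3: XVI.1.3.2 not covered. → 27%.
Line B: sauce → XVI.2; frozen → XVI.2.1; with added sugar → XVI.2.1.2. Scheduled 20%. No special measure applies. → 20%.
Line C: prepared meat product → XVI.3; frozen → XVI.3.2; with no added sugar → XVI.3.2.1. Scheduled 32%. Pellucia agreement on XVI.3: CTH not met. → 32%.
Line D: sauce → XVI.2; frozen → XVI.2.1; with no added sugar → XVI.2.1.1. Scheduled 12%. No special measure applies. → 12%.
Sum: 27% + 20% + 32% + 12% = 91%.

91%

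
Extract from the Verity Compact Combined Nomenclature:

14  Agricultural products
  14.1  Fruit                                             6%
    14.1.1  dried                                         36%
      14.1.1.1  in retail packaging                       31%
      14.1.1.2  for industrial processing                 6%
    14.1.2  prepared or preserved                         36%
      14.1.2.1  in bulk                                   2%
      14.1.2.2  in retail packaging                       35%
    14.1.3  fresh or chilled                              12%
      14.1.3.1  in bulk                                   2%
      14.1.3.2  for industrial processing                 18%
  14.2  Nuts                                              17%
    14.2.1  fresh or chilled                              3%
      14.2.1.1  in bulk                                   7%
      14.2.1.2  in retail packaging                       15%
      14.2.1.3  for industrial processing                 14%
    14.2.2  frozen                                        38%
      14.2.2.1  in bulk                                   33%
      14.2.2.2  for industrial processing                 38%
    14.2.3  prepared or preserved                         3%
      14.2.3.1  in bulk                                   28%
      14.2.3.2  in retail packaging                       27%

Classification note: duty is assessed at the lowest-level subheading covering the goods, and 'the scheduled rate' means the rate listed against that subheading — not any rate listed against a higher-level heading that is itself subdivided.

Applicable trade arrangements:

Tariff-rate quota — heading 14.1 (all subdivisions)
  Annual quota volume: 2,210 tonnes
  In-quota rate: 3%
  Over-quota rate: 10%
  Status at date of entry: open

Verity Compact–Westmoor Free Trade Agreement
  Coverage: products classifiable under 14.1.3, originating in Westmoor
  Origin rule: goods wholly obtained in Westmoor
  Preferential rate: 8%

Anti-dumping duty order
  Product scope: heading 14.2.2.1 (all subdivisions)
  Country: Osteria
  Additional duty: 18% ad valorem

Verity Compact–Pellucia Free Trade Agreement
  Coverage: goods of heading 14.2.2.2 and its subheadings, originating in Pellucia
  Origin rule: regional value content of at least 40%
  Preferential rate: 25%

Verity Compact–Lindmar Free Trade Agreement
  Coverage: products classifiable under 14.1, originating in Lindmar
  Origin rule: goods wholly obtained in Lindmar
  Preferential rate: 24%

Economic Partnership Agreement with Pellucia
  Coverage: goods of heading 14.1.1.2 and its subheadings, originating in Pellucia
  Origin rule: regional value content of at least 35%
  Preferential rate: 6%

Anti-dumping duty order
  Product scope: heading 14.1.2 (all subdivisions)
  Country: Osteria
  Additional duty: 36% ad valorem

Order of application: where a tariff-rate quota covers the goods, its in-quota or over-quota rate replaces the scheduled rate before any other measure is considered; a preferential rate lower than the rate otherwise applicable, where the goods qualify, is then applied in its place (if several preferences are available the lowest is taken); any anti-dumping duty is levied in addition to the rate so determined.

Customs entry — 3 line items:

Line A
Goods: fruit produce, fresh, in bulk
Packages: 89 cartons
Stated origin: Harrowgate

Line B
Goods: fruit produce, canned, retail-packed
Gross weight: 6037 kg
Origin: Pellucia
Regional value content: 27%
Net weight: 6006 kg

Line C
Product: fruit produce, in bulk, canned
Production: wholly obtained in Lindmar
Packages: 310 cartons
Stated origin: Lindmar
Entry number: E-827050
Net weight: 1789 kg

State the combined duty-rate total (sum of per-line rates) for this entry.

Line A: fruit → 14.1; fresh → 14.1.3; in bulk → 14.1.3.1. Scheduled 2%. quota on 14.1 open → in-quota 3%. → 3%.
Line B: fruit → 14.1; canned → 14.1.2; retail-packed → 14.1.2.2. Scheduled 35%. quota on 14.1 open → in-quota 3%; Pellucia agreement on 14.2.2.2: 14.1.2.2 not covered; Pellucia agreement on 14.1.1.2: 14.1.2.2 not covered. → 3%.
Line C: fruit → 14.1; canned → 14.1.2; in bulk → 14.1.2.1. Scheduled 2%. quota on 14.1 open → in-quota 3%; Lindmar agreement on 14.1: wholly obtained → 24% available; preference 24% not lower than 3% → no reduction. → 3%.
Sum: 3% + 3% + 3% = 9%.

9%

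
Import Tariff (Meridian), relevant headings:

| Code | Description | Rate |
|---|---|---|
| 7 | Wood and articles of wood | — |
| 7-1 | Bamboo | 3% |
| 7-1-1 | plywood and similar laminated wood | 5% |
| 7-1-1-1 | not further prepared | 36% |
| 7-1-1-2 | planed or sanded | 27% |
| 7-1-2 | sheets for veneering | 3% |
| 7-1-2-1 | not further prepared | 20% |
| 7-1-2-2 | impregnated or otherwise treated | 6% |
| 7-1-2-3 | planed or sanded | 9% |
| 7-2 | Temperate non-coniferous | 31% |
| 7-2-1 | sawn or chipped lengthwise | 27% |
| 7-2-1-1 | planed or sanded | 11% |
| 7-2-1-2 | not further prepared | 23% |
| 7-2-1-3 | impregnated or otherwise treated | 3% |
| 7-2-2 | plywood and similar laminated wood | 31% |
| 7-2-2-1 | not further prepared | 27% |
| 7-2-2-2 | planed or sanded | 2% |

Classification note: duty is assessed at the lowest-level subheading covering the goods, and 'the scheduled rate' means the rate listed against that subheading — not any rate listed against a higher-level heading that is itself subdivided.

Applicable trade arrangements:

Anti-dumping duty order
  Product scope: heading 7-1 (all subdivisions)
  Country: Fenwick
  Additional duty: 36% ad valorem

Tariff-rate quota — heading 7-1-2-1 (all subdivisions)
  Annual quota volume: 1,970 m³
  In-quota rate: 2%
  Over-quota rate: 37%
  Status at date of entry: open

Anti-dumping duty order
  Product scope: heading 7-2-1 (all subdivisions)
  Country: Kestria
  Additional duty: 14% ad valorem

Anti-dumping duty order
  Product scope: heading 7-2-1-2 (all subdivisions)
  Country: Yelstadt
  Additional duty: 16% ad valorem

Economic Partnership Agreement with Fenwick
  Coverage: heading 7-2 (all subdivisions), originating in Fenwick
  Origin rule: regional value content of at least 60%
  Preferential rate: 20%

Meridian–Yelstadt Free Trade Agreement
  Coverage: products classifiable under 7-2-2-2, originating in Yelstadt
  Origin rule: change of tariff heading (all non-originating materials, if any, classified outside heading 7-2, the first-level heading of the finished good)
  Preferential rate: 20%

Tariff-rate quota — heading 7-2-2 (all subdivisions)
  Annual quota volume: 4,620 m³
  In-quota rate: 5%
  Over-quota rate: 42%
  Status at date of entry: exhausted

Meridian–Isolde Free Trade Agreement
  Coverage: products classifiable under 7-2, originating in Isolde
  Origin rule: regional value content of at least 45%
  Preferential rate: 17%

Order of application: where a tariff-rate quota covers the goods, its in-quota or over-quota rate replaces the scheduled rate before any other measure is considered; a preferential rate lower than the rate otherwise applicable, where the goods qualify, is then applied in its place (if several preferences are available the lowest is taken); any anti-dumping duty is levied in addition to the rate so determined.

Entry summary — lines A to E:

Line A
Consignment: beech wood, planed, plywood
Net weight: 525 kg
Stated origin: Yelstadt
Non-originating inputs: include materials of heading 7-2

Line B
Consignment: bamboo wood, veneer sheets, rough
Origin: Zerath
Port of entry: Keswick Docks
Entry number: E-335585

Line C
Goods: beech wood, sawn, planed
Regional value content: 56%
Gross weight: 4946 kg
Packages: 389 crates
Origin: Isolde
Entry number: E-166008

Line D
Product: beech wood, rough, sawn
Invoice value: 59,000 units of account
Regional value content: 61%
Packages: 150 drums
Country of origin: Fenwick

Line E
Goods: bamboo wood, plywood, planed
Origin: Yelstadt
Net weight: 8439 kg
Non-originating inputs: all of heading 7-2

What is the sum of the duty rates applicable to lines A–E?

Line A: beech → 7-2; plywood → 7-2-2; planed → 7-2-2-2. Scheduled 2%. quota on 7-2-2 exhausted → over-quota 42%; Yelstadt agreement on 7-2-2-2: CTH not met. → 42%.
Line B: bamboo → 7-1; veneer sheets → 7-1-2; rough → 7-1-2-1. Scheduled 20%. quota on 7-1-2-1 open → in-quota 2%. → 2%.
Line C: beech → 7-2; sawn → 7-2-1; planed → 7-2-1-1. Scheduled 11%. Isolde agreement on 7-2: RVC ≥ 45% → 17% available; preference 17% not lower than 11% → no reduction. → 11%.
Line D: beech → 7-2; sawn → 7-2-1; rough → 7-2-1-2. Scheduled 23%. Fenwick agreement on 7-2: RVC ≥ 60% → 20% available; preferential 20%. → 20%.
Line E: bamboo → 7-1; plywood → 7-1-1; planed → 7-1-1-2. Scheduled 27%. Yelstadt agreement on 7-2-2-2: 7-1-1-2 not covered. → 27%.
Sum: 42% + 2% + 11% + 20% + 27% = 102%.

102%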